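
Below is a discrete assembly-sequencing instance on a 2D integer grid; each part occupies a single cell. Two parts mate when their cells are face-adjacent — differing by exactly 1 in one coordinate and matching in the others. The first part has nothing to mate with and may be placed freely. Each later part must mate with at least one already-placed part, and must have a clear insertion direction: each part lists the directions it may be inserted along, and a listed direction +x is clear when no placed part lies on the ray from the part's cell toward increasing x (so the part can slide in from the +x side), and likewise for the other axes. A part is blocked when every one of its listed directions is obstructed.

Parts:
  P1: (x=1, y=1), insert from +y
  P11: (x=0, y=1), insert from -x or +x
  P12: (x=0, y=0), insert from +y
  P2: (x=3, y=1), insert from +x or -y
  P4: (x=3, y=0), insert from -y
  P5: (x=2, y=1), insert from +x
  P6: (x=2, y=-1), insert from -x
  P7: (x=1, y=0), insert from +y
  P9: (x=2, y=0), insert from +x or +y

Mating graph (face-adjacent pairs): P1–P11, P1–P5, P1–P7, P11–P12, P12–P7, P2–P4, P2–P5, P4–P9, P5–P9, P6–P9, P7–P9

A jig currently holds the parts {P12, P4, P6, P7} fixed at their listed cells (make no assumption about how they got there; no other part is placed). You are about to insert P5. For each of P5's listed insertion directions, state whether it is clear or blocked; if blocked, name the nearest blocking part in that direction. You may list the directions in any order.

+x: clear

+x: ray from P5(2, 1) has no placed part ⇒ clear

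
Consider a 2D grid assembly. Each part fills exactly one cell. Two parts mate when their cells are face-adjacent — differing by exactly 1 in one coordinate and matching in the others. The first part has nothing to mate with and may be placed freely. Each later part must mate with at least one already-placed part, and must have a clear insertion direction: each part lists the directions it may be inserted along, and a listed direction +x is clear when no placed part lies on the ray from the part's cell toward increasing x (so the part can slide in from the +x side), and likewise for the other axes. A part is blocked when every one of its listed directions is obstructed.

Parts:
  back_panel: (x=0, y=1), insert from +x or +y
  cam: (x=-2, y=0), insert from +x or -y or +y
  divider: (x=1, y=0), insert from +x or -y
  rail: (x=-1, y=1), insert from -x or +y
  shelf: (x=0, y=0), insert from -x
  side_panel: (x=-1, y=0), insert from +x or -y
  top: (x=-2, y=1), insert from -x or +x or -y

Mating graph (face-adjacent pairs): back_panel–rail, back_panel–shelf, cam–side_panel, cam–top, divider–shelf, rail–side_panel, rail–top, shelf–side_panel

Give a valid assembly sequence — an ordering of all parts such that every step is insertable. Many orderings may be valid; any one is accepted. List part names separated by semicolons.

divider; shelf; back_panel; rail; side_panel; cam; top

1. divider@(1, 0) [+x clear] — {divider}
2. shelf@(0, 0) [-x clear] — {divider, shelf}
3. back_panel@(0, 1) [+x clear] — {back_panel, divider, shelf}
4. rail@(-1, 1) [-x clear] — {back_panel, divider, rail, shelf}
5. side_panel@(-1, 0) [-y clear] — {back_panel, divider, rail, shelf, side_panel}
6. cam@(-2, 0) [-y clear] — {back_panel, cam, divider, rail, shelf, side_panel}
7. top@(-2, 1) [-x clear] — {back_panel, cam, divider, rail, shelf, side_panel, top}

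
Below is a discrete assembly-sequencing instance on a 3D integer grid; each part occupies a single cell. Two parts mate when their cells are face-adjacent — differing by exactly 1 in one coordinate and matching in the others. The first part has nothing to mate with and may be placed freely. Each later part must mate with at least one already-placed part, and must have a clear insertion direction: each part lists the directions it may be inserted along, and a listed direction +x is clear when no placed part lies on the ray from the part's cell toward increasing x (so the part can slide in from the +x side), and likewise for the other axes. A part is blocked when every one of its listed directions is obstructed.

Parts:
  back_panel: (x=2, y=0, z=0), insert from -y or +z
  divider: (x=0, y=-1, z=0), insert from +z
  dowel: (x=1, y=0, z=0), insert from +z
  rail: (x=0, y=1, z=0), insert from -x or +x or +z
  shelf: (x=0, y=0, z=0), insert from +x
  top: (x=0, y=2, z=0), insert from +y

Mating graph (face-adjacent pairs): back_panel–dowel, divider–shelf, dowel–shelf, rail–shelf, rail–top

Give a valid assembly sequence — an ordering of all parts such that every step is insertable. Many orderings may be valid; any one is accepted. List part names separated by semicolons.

rail; shelf; divider; dowel; back_panel; top

1. rail@(0, 1, 0) [-x clear] — {rail}
2. shelf@(0, 0, 0) [+x clear] — {rail, shelf}
3. divider@(0, -1, 0) [+z clear] — {divider, rail, shelf}
4. dowel@(1, 0, 0) [+z clear] — {divider, dowel, rail, shelf}
5. back_panel@(2, 0, 0) [-y clear] — {back_panel, divider, dowel, rail, shelf}
6. top@(0, 2, 0) [+y clear] — {back_panel, divider, dowel, rail, shelf, top}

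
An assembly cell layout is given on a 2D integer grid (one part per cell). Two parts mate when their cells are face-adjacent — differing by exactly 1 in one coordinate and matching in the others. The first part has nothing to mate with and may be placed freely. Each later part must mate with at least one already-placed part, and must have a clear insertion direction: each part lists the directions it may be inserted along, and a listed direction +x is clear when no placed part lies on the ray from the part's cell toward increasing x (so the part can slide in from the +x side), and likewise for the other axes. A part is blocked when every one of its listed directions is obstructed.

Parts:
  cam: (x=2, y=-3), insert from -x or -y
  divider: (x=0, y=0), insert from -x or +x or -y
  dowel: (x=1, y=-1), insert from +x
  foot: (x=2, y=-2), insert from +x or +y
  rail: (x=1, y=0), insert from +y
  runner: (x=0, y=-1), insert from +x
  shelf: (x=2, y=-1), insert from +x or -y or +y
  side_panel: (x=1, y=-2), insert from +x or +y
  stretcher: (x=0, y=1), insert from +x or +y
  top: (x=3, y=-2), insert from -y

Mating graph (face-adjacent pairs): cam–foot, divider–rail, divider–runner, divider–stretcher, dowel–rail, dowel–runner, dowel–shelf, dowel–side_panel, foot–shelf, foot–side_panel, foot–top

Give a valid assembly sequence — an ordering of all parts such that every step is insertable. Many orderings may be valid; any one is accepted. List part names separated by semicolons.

rail; divider; stretcher; runner; dowel; shelf; side_panel; foot; cam; top

1. rail@(1, 0) [+y clear] — {rail}
2. divider@(0, 0) [-x clear] — {divider, rail}
3. stretcher@(0, 1) [+x clear] — {divider, rail, stretcher}
4. runner@(0, -1) [+x clear] — {divider, rail, runner, stretcher}
5. dowel@(1, -1) [+x clear] — {divider, dowel, rail, runner, stretcher}
6. shelf@(2, -1) [+x clear] — {divider, dowel, rail, runner, shelf, stretcher}
7. side_panel@(1, -2) [+x clear] — {divider, dowel, rail, runner, shelf, side_panel, stretcher}
8. foot@(2, -2) [+x clear] — {divider, dowel, foot, rail, runner, shelf, side_panel, stretcher}
9. cam@(2, -3) [-x clear] — {cam, divider, dowel, foot, rail, runner, shelf, side_panel, stretcher}
10. top@(3, -2) [-y clear] — {cam, divider, dowel, foot, rail, runner, shelf, side_panel, stretcher, top}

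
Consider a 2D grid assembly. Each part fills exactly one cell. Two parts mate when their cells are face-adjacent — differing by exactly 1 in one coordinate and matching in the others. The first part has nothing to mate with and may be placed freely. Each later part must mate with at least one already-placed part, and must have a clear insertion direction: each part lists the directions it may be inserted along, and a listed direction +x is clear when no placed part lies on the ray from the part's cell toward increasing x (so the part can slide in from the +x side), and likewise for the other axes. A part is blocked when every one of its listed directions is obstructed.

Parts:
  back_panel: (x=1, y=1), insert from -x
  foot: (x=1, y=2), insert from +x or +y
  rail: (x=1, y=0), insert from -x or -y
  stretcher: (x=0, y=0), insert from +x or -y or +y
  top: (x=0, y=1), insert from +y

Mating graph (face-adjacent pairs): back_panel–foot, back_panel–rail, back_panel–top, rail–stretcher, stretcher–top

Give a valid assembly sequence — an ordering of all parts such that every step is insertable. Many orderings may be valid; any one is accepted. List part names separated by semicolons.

back_panel; rail; stretcher; top; foot

1. back_panel@(1, 1) [-x clear] — {back_panel}
2. rail@(1, 0) [-x clear] — {back_panel, rail}
3. stretcher@(0, 0) [-y clear] — {back_panel, rail, stretcher}
4. top@(0, 1) [+y clear] — {back_panel, rail, stretcher, top}
5. foot@(1, 2) [+x clear] — {back_panel, foot, rail, stretcher, top}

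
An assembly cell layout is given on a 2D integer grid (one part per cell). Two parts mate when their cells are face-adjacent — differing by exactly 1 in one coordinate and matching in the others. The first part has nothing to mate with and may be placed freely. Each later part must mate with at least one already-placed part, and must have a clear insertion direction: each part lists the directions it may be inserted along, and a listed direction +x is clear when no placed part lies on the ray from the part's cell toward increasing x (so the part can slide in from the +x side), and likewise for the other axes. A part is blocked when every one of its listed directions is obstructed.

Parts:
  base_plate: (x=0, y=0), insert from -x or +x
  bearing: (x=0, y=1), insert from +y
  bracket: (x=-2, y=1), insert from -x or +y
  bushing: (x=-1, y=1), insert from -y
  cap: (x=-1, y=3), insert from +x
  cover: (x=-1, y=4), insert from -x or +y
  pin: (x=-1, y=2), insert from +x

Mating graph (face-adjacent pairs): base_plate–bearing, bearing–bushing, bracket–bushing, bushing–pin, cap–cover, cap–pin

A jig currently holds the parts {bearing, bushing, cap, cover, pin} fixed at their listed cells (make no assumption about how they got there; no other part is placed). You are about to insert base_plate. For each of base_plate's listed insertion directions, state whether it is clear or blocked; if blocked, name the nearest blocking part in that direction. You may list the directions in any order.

+x: clear; -x: clear

-x: ray from base_plate(0, 0) has no placed part ⇒ clear
+x: ray from base_plate(0, 0) has no placed part ⇒ clear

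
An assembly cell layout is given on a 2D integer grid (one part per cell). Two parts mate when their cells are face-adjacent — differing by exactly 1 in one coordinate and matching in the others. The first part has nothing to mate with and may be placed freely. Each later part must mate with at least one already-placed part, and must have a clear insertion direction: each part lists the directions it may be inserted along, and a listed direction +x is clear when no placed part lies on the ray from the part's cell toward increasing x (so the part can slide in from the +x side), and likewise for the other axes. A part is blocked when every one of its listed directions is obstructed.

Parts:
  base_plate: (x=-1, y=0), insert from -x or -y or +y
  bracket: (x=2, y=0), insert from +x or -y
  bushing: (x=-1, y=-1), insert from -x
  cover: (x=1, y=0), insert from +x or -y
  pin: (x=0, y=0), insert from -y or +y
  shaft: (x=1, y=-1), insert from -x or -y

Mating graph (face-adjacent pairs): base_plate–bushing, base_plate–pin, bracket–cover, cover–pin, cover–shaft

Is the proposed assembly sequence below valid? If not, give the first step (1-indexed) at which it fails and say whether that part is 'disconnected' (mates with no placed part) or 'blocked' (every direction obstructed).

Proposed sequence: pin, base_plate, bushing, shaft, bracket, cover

Invalid at step 4 (disconnected)

1. pin@(0, 0) [-y clear] — {pin}
2. base_plate@(-1, 0) [-x clear] — {base_plate, pin}
3. bushing@(-1, -1) [-x clear] — {base_plate, bushing, pin}
4. shaft@(1, -1) — no placed neighbour ⇒ disconnected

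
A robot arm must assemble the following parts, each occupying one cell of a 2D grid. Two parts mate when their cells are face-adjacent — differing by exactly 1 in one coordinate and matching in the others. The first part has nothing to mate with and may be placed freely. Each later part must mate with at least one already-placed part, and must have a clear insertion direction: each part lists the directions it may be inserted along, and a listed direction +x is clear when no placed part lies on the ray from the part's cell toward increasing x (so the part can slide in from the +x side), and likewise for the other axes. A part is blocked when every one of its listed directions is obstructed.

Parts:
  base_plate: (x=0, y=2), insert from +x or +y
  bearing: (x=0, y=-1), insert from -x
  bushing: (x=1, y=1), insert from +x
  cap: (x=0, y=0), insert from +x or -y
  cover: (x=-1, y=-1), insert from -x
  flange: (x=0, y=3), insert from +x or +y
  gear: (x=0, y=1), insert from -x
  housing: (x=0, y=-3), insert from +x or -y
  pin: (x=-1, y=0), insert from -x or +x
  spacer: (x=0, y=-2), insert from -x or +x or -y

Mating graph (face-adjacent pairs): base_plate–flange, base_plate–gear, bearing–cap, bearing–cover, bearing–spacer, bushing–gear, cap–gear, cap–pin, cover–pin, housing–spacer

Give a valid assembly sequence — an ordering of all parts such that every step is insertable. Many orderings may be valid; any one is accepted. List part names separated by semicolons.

1. flange@(0, 3) [+x clear] — {flange}
2. base_plate@(0, 2) [+x clear] — {base_plate, flange}
3. gear@(0, 1) [-x clear] — {base_plate, flange, gear}
4. cap@(0, 0) [+x clear] — {base_plate, cap, flange, gear}
5. bearing@(0, -1) [-x clear] — {base_plate, bearing, cap, flange, gear}
6. pin@(-1, 0) [-x clear] — {base_plate, bearing, cap, flange, gear, pin}
7. cover@(-1, -1) [-x clear] — {base_plate, bearing, cap, cover, flange, gear, pin}
8. bushing@(1, 1) [+x clear] — {base_plate, bearing, bushing, cap, cover, flange, gear, pin}
9. spacer@(0, -2) [-x clear] — {base_plate, bearing, bushing, cap, cover, flange, gear, pin, spacer}
10. housing@(0, -3) [+x clear] — {base_plate, bearing, bushing, cap, cover, flange, gear, housing, pin, spacer}

flange; base_plate; gear; cap; bearing; pin; cover; bushing; spacer; housing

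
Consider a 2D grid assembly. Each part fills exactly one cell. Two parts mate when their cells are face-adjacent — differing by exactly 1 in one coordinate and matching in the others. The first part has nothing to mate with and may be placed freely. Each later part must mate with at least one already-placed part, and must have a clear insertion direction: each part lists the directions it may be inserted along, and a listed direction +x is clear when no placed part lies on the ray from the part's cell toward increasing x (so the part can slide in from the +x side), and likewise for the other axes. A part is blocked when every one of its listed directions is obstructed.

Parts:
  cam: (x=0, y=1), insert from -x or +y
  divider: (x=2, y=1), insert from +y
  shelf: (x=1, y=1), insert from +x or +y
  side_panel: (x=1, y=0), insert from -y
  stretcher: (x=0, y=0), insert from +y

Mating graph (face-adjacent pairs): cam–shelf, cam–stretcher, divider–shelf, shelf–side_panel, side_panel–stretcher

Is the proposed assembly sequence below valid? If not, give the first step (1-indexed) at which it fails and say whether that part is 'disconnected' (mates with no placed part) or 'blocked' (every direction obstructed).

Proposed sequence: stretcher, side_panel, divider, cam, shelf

1. stretcher@(0, 0) [+y clear] — {stretcher}
2. side_panel@(1, 0) [-y clear] — {side_panel, stretcher}
3. divider@(2, 1) — no placed neighbour ⇒ disconnected

Invalid at step 3 (disconnected)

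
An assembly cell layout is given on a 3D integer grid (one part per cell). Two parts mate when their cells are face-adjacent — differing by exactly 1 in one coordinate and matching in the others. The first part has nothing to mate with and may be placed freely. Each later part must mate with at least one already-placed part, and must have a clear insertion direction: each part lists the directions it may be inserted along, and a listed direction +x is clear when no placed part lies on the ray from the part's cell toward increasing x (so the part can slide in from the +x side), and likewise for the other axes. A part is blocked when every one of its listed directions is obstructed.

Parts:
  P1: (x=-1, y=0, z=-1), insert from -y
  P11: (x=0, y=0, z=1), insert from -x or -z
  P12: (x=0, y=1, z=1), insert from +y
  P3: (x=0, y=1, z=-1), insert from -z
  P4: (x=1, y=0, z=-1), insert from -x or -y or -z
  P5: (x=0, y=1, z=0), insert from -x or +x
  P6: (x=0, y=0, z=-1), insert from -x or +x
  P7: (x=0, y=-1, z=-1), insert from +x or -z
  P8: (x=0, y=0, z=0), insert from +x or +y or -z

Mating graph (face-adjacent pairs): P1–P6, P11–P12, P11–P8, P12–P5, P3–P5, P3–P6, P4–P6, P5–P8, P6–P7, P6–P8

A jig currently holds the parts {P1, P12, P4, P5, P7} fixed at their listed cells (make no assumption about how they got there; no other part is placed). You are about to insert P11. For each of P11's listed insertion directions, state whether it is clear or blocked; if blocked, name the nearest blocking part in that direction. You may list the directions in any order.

-x: clear; -z: clear

-x: ray from P11(0, 0, 1) has no placed part ⇒ clear
-z: ray from P11(0, 0, 1) has no placed part ⇒ clear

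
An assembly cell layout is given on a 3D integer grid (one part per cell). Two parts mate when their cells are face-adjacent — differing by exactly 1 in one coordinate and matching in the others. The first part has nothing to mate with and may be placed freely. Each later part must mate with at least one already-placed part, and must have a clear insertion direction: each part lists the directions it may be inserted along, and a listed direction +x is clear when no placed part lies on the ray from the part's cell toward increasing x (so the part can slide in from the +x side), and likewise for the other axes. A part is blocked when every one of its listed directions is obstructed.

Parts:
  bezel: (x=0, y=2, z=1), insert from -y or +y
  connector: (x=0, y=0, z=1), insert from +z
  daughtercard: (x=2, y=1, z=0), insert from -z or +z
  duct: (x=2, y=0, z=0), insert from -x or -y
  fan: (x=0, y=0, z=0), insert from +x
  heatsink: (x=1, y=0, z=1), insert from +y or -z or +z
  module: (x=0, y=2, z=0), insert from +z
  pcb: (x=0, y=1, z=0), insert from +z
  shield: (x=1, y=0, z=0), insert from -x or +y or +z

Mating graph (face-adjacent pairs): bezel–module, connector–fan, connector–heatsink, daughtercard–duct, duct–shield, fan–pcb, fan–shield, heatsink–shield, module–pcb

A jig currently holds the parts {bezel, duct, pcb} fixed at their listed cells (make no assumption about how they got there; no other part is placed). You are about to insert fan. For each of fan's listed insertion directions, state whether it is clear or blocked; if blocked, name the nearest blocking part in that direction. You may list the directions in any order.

+x: nearest on ray is duct@(2, 0, 0) ⇒ blocked

+x: blocked by duct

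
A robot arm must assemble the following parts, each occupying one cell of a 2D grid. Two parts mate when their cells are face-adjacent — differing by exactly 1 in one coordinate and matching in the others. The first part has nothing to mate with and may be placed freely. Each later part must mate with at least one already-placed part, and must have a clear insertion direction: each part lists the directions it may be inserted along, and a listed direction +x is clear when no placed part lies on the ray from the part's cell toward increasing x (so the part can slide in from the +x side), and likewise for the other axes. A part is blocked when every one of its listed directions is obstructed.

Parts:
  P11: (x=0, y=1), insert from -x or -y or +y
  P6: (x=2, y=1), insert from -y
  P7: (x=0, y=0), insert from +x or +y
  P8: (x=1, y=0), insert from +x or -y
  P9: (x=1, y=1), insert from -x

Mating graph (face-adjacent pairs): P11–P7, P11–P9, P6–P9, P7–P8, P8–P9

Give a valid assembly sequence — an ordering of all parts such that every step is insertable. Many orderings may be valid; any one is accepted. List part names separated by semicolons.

1. P7@(0, 0) [+x clear] — {P7}
2. P8@(1, 0) [+x clear] — {P7, P8}
3. P9@(1, 1) [-x clear] — {P7, P8, P9}
4. P11@(0, 1) [-x clear] — {P11, P7, P8, P9}
5. P6@(2, 1) [-y clear] — {P11, P6, P7, P8, P9}

P7; P8; P9; P11; P6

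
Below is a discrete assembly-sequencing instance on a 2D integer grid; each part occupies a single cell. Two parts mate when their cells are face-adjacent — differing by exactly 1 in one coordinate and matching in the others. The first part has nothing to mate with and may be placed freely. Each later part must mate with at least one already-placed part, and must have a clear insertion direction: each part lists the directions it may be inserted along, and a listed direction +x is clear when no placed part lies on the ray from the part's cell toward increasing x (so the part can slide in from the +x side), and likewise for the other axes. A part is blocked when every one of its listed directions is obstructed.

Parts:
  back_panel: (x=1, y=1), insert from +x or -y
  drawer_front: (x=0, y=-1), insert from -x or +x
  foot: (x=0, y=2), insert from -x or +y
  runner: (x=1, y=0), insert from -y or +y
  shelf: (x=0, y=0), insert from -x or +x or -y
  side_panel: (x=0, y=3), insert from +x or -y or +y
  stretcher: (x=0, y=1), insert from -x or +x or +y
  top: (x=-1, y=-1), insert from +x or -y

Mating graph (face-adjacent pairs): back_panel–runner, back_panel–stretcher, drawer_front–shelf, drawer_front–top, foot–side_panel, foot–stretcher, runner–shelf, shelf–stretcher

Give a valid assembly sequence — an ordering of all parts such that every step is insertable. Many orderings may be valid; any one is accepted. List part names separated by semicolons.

foot; stretcher; back_panel; runner; side_panel; shelf; drawer_front; top

1. foot@(0, 2) [-x clear] — {foot}
2. stretcher@(0, 1) [-x clear] — {foot, stretcher}
3. back_panel@(1, 1) [+x clear] — {back_panel, foot, stretcher}
4. runner@(1, 0) [-y clear] — {back_panel, foot, runner, stretcher}
5. side_panel@(0, 3) [+x clear] — {back_panel, foot, runner, side_panel, stretcher}
6. shelf@(0, 0) [-x clear] — {back_panel, foot, runner, shelf, side_panel, stretcher}
7. drawer_front@(0, -1) [-x clear] — {back_panel, drawer_front, foot, runner, shelf, side_panel, stretcher}
8. top@(-1, -1) [-y clear] — {back_panel, drawer_front, foot, runner, shelf, side_panel, stretcher, top}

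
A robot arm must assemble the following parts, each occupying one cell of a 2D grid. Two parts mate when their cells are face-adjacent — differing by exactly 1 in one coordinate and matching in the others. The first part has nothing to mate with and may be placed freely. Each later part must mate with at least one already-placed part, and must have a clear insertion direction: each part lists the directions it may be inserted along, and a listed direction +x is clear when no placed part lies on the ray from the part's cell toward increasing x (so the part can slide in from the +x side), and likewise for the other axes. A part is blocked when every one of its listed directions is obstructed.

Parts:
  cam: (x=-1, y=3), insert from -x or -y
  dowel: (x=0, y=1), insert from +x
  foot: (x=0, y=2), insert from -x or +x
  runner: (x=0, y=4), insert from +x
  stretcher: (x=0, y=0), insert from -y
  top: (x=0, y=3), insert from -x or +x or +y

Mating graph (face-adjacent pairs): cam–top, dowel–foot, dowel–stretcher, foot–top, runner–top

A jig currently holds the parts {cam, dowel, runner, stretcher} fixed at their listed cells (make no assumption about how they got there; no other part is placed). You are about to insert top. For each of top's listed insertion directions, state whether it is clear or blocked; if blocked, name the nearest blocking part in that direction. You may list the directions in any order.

+x: clear; +y: blocked by runner; -x: blocked by cam

-x: nearest on ray is cam@(-1, 3) ⇒ blocked
+x: ray from top(0, 3) has no placed part ⇒ clear
+y: nearest on ray is runner@(0, 4) ⇒ blocked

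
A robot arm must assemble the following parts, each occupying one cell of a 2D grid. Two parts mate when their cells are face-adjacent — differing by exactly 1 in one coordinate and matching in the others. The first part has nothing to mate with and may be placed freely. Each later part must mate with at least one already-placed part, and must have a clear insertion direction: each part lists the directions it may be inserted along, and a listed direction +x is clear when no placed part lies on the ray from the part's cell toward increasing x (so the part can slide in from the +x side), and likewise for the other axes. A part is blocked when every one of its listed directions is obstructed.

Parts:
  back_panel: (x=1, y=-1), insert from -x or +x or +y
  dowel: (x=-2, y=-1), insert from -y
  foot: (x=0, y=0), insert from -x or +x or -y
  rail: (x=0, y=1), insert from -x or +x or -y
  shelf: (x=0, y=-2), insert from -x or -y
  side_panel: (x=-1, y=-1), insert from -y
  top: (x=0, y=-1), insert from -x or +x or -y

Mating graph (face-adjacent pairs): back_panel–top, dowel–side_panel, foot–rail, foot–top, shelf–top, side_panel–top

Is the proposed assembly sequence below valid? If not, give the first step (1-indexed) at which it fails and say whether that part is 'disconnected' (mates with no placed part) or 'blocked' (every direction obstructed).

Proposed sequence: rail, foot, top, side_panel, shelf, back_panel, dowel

Valid

1. rail@(0, 1) [-x clear] — {rail}
2. foot@(0, 0) [-x clear] — {foot, rail}
3. top@(0, -1) [-x clear] — {foot, rail, top}
4. side_panel@(-1, -1) [-y clear] — {foot, rail, side_panel, top}
5. shelf@(0, -2) [-x clear] — {foot, rail, shelf, side_panel, top}
6. back_panel@(1, -1) [+x clear] — {back_panel, foot, rail, shelf, side_panel, top}
7. dowel@(-2, -1) [-y clear] — {back_panel, dowel, foot, rail, shelf, side_panel, top}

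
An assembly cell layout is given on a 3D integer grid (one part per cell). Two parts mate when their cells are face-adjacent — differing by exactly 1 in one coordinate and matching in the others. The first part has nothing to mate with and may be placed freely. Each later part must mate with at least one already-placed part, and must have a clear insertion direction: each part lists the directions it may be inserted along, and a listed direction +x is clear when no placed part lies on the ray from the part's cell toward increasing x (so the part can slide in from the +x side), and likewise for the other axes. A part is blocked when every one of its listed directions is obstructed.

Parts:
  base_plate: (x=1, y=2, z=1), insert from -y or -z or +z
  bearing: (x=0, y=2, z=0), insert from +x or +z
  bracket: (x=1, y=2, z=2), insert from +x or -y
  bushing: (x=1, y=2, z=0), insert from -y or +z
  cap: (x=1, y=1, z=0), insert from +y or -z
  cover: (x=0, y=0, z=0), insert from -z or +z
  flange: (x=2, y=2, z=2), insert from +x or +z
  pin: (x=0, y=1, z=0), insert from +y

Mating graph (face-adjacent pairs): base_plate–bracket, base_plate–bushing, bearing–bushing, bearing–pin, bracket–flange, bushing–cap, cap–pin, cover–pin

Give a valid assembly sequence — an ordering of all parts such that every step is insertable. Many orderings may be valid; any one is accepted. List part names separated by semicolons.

1. cover@(0, 0, 0) [-z clear] — {cover}
2. pin@(0, 1, 0) [+y clear] — {cover, pin}
3. bearing@(0, 2, 0) [+x clear] — {bearing, cover, pin}
4. bushing@(1, 2, 0) [-y clear] — {bearing, bushing, cover, pin}
5. base_plate@(1, 2, 1) [-y clear] — {base_plate, bearing, bushing, cover, pin}
6. cap@(1, 1, 0) [-z clear] — {base_plate, bearing, bushing, cap, cover, pin}
7. bracket@(1, 2, 2) [+x clear] — {base_plate, bearing, bracket, bushing, cap, cover, pin}
8. flange@(2, 2, 2) [+x clear] — {base_plate, bearing, bracket, bushing, cap, cover, flange, pin}

cover; pin; bearing; bushing; base_plate; cap; bracket; flange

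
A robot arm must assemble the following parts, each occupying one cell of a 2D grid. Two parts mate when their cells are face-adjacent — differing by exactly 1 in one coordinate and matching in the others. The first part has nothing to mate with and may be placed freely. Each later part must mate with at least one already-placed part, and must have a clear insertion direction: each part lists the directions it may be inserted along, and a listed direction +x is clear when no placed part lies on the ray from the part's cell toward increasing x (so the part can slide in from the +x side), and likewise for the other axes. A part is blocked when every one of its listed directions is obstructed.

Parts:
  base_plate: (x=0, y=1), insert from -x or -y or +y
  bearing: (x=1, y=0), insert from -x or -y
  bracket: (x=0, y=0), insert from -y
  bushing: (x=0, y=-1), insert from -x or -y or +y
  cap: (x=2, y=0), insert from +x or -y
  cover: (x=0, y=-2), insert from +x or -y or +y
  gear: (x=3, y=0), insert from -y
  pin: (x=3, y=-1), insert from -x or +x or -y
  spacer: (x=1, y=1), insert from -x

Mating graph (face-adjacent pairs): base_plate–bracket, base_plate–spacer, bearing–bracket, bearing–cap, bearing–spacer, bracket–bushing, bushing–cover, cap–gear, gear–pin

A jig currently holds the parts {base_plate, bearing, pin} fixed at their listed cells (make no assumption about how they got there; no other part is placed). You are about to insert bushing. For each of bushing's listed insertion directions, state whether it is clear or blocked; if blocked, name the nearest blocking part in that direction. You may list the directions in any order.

+y: blocked by base_plate; -x: clear; -y: clear

-x: ray from bushing(0, -1) has no placed part ⇒ clear
-y: ray from bushing(0, -1) has no placed part ⇒ clear
+y: nearest on ray is base_plate@(0, 1) ⇒ blocked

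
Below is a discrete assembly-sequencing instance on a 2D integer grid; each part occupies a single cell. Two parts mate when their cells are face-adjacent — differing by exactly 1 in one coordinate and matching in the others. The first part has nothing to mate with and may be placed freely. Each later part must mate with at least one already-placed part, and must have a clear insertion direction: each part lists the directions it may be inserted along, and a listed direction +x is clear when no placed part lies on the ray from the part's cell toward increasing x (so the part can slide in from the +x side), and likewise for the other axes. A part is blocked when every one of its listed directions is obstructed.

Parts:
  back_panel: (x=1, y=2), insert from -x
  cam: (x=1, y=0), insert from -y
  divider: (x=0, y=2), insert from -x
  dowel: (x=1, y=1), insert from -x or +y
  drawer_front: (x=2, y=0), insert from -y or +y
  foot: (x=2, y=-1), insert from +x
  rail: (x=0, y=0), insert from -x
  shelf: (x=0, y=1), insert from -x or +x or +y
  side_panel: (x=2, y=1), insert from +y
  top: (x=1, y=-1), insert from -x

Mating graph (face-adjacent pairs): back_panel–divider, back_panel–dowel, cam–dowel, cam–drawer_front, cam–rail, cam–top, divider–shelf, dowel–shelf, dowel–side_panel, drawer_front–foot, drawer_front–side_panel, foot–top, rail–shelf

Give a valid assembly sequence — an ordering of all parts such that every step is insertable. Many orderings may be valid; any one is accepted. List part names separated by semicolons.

1. foot@(2, -1) [+x clear] — {foot}
2. drawer_front@(2, 0) [+y clear] — {drawer_front, foot}
3. side_panel@(2, 1) [+y clear] — {drawer_front, foot, side_panel}
4. dowel@(1, 1) [-x clear] — {dowel, drawer_front, foot, side_panel}
5. cam@(1, 0) [-y clear] — {cam, dowel, drawer_front, foot, side_panel}
6. top@(1, -1) [-x clear] — {cam, dowel, drawer_front, foot, side_panel, top}
7. back_panel@(1, 2) [-x clear] — {back_panel, cam, dowel, drawer_front, foot, side_panel, top}
8. divider@(0, 2) [-x clear] — {back_panel, cam, divider, dowel, drawer_front, foot, side_panel, top}
9. rail@(0, 0) [-x clear] — {back_panel, cam, divider, dowel, drawer_front, foot, rail, side_panel, top}
10. shelf@(0, 1) [-x clear] — {back_panel, cam, divider, dowel, drawer_front, foot, rail, shelf, side_panel, top}

foot; drawer_front; side_panel; dowel; cam; top; back_panel; divider; rail; shelf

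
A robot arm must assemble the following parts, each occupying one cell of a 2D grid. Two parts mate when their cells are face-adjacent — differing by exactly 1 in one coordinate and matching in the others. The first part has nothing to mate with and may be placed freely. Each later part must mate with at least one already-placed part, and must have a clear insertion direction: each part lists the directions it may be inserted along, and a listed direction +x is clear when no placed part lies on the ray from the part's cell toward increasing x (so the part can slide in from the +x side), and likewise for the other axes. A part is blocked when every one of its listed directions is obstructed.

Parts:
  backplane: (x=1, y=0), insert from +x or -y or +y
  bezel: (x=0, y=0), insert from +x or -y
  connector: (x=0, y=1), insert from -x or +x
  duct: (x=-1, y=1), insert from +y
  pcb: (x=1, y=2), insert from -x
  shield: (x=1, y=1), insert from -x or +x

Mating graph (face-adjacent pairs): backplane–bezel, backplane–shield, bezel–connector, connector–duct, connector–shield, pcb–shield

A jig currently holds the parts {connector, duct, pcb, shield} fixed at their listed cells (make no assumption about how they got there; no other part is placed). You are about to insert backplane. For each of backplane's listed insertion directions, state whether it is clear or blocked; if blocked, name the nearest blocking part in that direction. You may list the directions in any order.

+x: ray from backplane(1, 0) has no placed part ⇒ clear
-y: ray from backplane(1, 0) has no placed part ⇒ clear
+y: nearest on ray is shield@(1, 1) ⇒ blocked

+x: clear; +y: blocked by shield; -y: clear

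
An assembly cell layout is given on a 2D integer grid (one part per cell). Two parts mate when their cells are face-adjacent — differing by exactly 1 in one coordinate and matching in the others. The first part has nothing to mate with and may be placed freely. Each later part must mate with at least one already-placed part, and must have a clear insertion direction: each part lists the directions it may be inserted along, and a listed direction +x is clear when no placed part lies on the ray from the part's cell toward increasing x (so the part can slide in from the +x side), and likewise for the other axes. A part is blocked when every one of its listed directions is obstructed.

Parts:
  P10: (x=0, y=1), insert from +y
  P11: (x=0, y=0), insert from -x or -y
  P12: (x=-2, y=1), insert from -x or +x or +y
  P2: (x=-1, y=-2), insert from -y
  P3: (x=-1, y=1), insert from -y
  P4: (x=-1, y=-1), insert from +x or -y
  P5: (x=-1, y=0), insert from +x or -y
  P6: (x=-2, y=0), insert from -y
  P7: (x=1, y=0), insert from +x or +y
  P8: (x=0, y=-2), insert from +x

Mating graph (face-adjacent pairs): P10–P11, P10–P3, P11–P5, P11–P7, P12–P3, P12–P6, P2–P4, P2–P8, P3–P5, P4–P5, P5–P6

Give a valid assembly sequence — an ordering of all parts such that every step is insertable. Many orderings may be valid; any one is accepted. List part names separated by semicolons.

1. P3@(-1, 1) [-y clear] — {P3}
2. P10@(0, 1) [+y clear] — {P10, P3}
3. P11@(0, 0) [-x clear] — {P10, P11, P3}
4. P7@(1, 0) [+x clear] — {P10, P11, P3, P7}
5. P12@(-2, 1) [-x clear] — {P10, P11, P12, P3, P7}
6. P6@(-2, 0) [-y clear] — {P10, P11, P12, P3, P6, P7}
7. P5@(-1, 0) [-y clear] — {P10, P11, P12, P3, P5, P6, P7}
8. P4@(-1, -1) [+x clear] — {P10, P11, P12, P3, P4, P5, P6, P7}
9. P2@(-1, -2) [-y clear] — {P10, P11, P12, P2, P3, P4, P5, P6, P7}
10. P8@(0, -2) [+x clear] — {P10, P11, P12, P2, P3, P4, P5, P6, P7, P8}

P3; P10; P11; P7; P12; P6; P5; P4; P2; P8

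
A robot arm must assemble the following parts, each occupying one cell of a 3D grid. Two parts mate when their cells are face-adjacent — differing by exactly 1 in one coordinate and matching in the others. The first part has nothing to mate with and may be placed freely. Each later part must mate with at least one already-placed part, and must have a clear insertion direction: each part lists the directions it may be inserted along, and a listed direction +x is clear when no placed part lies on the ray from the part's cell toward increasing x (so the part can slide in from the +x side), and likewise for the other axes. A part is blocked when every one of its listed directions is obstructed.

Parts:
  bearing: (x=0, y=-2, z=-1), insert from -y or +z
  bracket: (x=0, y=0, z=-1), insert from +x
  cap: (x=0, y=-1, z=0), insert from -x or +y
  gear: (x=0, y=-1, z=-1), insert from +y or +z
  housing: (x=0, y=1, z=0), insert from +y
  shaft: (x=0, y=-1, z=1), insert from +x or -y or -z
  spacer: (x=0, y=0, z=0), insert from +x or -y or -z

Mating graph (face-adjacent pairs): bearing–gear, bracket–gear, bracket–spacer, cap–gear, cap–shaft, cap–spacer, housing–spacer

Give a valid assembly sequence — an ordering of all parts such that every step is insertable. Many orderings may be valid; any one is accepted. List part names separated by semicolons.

gear; bearing; cap; shaft; spacer; bracket; housing

1. gear@(0, -1, -1) [+y clear] — {gear}
2. bearing@(0, -2, -1) [-y clear] — {bearing, gear}
3. cap@(0, -1, 0) [-x clear] — {bearing, cap, gear}
4. shaft@(0, -1, 1) [+x clear] — {bearing, cap, gear, shaft}
5. spacer@(0, 0, 0) [+x clear] — {bearing, cap, gear, shaft, spacer}
6. bracket@(0, 0, -1) [+x clear] — {bearing, bracket, cap, gear, shaft, spacer}
7. housing@(0, 1, 0) [+y clear] — {bearing, bracket, cap, gear, housing, shaft, spacer}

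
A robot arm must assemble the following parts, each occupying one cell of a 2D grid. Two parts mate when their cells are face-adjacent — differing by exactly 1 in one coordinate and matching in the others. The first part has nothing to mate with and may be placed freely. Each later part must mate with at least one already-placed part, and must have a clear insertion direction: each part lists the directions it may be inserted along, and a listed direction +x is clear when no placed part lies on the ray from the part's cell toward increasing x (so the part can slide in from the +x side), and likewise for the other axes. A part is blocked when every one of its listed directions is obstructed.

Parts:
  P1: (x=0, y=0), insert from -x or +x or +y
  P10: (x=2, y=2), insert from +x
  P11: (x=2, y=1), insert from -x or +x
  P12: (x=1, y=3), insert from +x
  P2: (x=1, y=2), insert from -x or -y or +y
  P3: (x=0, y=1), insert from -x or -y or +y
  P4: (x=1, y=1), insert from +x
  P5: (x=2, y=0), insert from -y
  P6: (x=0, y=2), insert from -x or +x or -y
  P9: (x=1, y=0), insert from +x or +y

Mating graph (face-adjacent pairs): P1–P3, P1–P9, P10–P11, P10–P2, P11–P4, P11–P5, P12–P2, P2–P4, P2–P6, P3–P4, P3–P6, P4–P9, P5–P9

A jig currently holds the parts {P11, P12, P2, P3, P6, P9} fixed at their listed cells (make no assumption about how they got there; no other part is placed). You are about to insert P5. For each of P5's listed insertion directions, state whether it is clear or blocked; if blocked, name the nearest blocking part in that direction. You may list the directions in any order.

-y: ray from P5(2, 0) has no placed part ⇒ clear

-y: clear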